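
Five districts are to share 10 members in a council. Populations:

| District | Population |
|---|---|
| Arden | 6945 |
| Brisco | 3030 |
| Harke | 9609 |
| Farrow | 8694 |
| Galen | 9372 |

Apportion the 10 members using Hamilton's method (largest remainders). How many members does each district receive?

Total 37650; standard divisor 37650/10 = 3765.
Standard quotas: Arden 1.8446, Brisco 0.8048, Harke 2.5522, Farrow 2.3092, Galen 2.4892.
Lower quotas: Arden 1, Brisco 0, Harke 2, Farrow 2, Galen 2 (sum 7, leaving 3 seats).
Remainders in descending order: Arden 0.8446, Brisco 0.8048, Harke 0.5522, Galen 0.4892, Farrow 0.3092.
The surplus seats go to Arden, Brisco, Harke.

Arden 2, Brisco 1, Harke 3, Farrow 2, Galen 2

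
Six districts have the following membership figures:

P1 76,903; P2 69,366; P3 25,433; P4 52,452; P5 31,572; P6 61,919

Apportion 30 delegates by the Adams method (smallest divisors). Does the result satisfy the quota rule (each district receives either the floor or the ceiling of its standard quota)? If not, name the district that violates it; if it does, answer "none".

Standard quotas: P1 7.263, P2 6.551, P3 2.402, P4 4.954, P5 2.982, P6 5.848.
Adams allocation: P1 7, P2 6, P3 3, P4 5, P5 3, P6 6.
Every allocation lies between the lower and upper quota.

none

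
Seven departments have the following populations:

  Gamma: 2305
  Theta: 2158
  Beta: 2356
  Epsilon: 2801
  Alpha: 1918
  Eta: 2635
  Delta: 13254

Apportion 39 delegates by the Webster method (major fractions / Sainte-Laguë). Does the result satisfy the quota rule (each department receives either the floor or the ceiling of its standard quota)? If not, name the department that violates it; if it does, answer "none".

Standard quotas: Gamma 3.278, Theta 3.069, Beta 3.350, Epsilon 3.983, Alpha 2.727, Eta 3.747, Delta 18.847.
Webster allocation: Gamma 3, Theta 3, Beta 3, Epsilon 4, Alpha 3, Eta 4, Delta 19.
Every allocation lies between the lower and upper quota.

none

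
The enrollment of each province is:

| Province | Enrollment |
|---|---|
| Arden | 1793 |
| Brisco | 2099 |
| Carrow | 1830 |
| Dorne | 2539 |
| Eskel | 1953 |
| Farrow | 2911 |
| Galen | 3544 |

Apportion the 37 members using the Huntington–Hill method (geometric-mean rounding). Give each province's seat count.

Arden 4; Brisco 5; Carrow 4; Dorne 6; Eskel 4; Farrow 6; Galen 8

With divisor 456: modified quotas Arden 3.932, Brisco 4.603, Carrow 4.013, Dorne 5.568, Eskel 4.283, Farrow 6.384, Galen 7.772.
Geometric-mean thresholds: Arden √(3·4)=3.464, Brisco √(4·5)=4.472, Carrow √(4·5)=4.472, Dorne √(5·6)=5.477, Eskel √(4·5)=4.472, Farrow √(6·7)=6.481, Galen √(7·8)=7.483.
Each quota rounded against its threshold gives Arden 4, Brisco 5, Carrow 4, Dorne 6, Eskel 4, Farrow 6, Galen 8 (total 37).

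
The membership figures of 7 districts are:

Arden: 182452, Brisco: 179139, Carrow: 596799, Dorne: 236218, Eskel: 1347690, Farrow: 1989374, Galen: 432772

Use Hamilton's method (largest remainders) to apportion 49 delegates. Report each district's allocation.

Arden 2, Brisco 2, Carrow 6, Dorne 2, Eskel 13, Farrow 20, Galen 4

The standard divisor is 4964444/49 ≈ 101315.184.
Standard quotas: Arden 1.8008, Brisco 1.7681, Carrow 5.8905, Dorne 2.3315, Eskel 13.3020, Farrow 19.6355, Galen 4.2715.
Lower quotas: Arden 1, Brisco 1, Carrow 5, Dorne 2, Eskel 13, Farrow 19, Galen 4 (sum 45, leaving 4 seats).
Remainders in descending order: Carrow 0.8905, Arden 0.8008, Brisco 0.7681, Farrow 0.6355, Dorne 0.3315, Eskel 0.3020, Galen 0.2715.
The surplus seats go to Carrow, Arden, Brisco, Farrow.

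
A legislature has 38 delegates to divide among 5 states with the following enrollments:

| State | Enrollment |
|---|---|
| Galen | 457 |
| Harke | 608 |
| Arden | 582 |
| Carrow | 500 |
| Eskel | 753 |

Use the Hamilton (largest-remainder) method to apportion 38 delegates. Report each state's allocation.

The standard divisor is 2900/38 ≈ 76.316.
Standard quotas: Galen 5.988, Harke 7.967, Arden 7.626, Carrow 6.552, Eskel 9.867.
Lower quotas: Galen 5, Harke 7, Arden 7, Carrow 6, Eskel 9 (sum 34, leaving 4 seats).
Remainders in descending order: Galen 0.988, Harke 0.967, Eskel 0.867, Arden 0.626, Carrow 0.552.
The surplus seats go to Galen, Harke, Eskel, Arden.

Galen: 6, Harke: 8, Arden: 8, Carrow: 6, Eskel: 10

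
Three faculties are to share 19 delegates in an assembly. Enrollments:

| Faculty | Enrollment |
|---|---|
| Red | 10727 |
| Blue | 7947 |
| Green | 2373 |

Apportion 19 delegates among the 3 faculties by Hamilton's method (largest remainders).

Red: 10, Blue: 7, Green: 2

Standard divisor: 21047 ÷ 19 ≈ 1107.737.
Standard quotas: Red 9.6837, Blue 7.1741, Green 2.1422.
Lower quotas: Red 9, Blue 7, Green 2 (sum 18, leaving 1 seat).
Remainders in descending order: Red 0.6837, Blue 0.1741, Green 0.1422.
The surplus seat goes to Red.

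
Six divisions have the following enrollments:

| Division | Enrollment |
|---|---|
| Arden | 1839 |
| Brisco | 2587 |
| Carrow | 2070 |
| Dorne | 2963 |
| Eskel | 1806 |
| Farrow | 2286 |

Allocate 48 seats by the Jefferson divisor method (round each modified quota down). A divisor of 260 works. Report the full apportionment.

Arden=7, Brisco=9, Carrow=7, Dorne=11, Eskel=6, Farrow=8

With modified divisor 260: modified quotas Arden 7.073, Brisco 9.950, Carrow 7.962, Dorne 11.396, Eskel 6.946, Farrow 8.792.
Rounding down: Arden 7, Brisco 9, Carrow 7, Dorne 11, Eskel 6, Farrow 8 (total 48).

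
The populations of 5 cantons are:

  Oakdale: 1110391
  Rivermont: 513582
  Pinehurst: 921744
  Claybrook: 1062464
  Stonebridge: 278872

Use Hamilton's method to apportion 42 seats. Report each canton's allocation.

Oakdale 12; Rivermont 6; Pinehurst 10; Claybrook 11; Stonebridge 3

Standard divisor: 3887053 ÷ 42 ≈ 92548.881.
Standard quotas: Oakdale 11.9979, Rivermont 5.5493, Pinehurst 9.9595, Claybrook 11.4800, Stonebridge 3.0132.
Lower quotas: Oakdale 11, Rivermont 5, Pinehurst 9, Claybrook 11, Stonebridge 3 (sum 39, leaving 3 seats).
Remainders in descending order: Oakdale 0.9979, Pinehurst 0.9595, Rivermont 0.5493, Claybrook 0.4800, Stonebridge 0.0132.
Largest remainders: Oakdale, Pinehurst, Rivermont receive the extra seats.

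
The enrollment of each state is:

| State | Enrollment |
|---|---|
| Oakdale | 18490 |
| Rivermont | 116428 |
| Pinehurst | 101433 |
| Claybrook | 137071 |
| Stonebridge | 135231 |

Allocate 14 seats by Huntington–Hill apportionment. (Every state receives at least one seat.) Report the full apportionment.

Oakdale 1; Rivermont 3; Pinehurst 3; Claybrook 4; Stonebridge 3

With divisor 39303: modified quotas Oakdale 0.470, Rivermont 2.962, Pinehurst 2.581, Claybrook 3.488, Stonebridge 3.441.
Geometric-mean thresholds: Oakdale (min 1), Rivermont √(2·3)=2.449, Pinehurst √(2·3)=2.449, Claybrook √(3·4)=3.464, Stonebridge √(3·4)=3.464.
Each quota rounded against its threshold gives Oakdale 1, Rivermont 3, Pinehurst 3, Claybrook 4, Stonebridge 3 (total 14).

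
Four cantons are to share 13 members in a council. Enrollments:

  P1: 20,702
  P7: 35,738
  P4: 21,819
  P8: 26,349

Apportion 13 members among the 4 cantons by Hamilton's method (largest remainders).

P1 3; P7 4; P4 3; P8 3

The standard divisor is 104608/13 ≈ 8046.769.
Standard quotas: P1 2.5727, P7 4.4413, P4 2.7115, P8 3.2745.
Lower quotas: P1 2, P7 4, P4 2, P8 3 (sum 11, leaving 2 seats).
Remainders in descending order: P4 0.7115, P1 0.5727, P7 0.4413, P8 0.2745.
Largest remainders: P4, P1 receive the extra seats.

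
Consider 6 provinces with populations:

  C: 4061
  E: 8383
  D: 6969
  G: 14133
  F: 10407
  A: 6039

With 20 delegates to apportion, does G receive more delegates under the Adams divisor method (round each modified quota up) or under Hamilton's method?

Hamilton

Adams: C 2, E 3, D 3, G 5, F 4, A 3.
Hamilton: C 2, E 3, D 3, G 6, F 4, A 2.
G gets 5 under Adams and 6 under Hamilton.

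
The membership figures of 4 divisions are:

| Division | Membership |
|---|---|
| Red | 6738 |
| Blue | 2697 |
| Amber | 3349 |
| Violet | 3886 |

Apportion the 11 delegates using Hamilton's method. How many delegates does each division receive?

Red 4; Blue 2; Amber 2; Violet 3

Standard divisor: 16670 ÷ 11 ≈ 1515.455.
Standard quotas: Red 4.4462, Blue 1.7797, Amber 2.2099, Violet 2.5642.
Lower quotas: Red 4, Blue 1, Amber 2, Violet 2 (sum 9, leaving 2 seats).
Remainders in descending order: Blue 0.7797, Violet 0.5642, Red 0.4462, Amber 0.2099.
Largest remainders: Blue, Violet receive the extra seats.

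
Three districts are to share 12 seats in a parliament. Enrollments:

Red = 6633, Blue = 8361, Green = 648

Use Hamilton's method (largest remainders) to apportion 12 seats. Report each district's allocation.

Red: 5; Blue: 6; Green: 1

Total 15642; standard divisor 15642/12 ≈ 1303.5.
Standard quotas: Red 5.0886, Blue 6.4143, Green 0.4971.
Lower quotas: Red 5, Blue 6, Green 0 (sum 11, leaving 1 seat).
Remainders in descending order: Green 0.4971, Blue 0.4143, Red 0.0886.
Largest remainder: Green receives the extra seat.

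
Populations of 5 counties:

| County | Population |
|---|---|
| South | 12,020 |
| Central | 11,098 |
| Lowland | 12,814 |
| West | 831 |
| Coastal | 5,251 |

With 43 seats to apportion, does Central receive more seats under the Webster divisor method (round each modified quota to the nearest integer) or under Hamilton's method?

Webster

Webster: South 12, Central 12, Lowland 13, West 1, Coastal 5.
Hamilton: South 12, Central 11, Lowland 13, West 1, Coastal 6.
Central gets 12 under Webster and 11 under Hamilton.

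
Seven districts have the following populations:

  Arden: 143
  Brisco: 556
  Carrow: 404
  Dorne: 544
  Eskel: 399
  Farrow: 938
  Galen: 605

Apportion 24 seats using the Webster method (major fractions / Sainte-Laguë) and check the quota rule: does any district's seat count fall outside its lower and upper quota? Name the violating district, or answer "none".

none

Standard quotas: Arden 0.956, Brisco 3.718, Carrow 2.702, Dorne 3.638, Eskel 2.668, Farrow 6.272, Galen 4.046.
Webster allocation: Arden 1, Brisco 4, Carrow 3, Dorne 3, Eskel 3, Farrow 6, Galen 4.
Every allocation lies between the lower and upper quota.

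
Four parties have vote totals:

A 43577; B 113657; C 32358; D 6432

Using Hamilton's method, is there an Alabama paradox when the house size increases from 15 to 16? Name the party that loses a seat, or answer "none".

D

At 15 seats: A 3, B 9, C 2, D 1.
At 16 seats: A 4, B 9, C 3, D 0.
D drops from 1 to 0.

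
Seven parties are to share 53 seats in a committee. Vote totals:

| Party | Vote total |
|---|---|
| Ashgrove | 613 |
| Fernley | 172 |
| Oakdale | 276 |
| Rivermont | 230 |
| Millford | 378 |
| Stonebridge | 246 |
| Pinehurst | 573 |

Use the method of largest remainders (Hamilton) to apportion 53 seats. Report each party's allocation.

Ashgrove=13, Fernley=4, Oakdale=6, Rivermont=5, Millford=8, Stonebridge=5, Pinehurst=12

Total 2488; standard divisor 2488/53 ≈ 46.943.
Standard quotas: Ashgrove 13.058, Fernley 3.664, Oakdale 5.879, Rivermont 4.900, Millford 8.052, Stonebridge 5.240, Pinehurst 12.206.
Lower quotas: Ashgrove 13, Fernley 3, Oakdale 5, Rivermont 4, Millford 8, Stonebridge 5, Pinehurst 12 (sum 50, leaving 3 seats).
Remainders in descending order: Rivermont 0.900, Oakdale 0.879, Fernley 0.664, Stonebridge 0.240, Pinehurst 0.206, Ashgrove 0.058, Millford 0.052.
The surplus seats go to Rivermont, Oakdale, Fernley.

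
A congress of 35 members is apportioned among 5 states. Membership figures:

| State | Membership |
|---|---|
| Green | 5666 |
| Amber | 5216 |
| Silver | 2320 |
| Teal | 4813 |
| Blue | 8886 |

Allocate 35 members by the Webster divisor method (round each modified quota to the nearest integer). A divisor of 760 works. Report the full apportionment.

With modified divisor 760: modified quotas Green 7.455, Amber 6.863, Silver 3.053, Teal 6.333, Blue 11.692.
Rounding to the nearest integer: Green 7, Amber 7, Silver 3, Teal 6, Blue 12 (total 35).

Green: 7; Amber: 7; Silver: 3; Teal: 6; Blue: 12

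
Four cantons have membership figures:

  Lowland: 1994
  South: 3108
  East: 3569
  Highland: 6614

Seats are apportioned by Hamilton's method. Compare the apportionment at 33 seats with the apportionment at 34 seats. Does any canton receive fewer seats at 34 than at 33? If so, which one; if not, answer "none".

At 33 seats: Lowland 4, South 7, East 8, Highland 14.
At 34 seats: Lowland 4, South 7, East 8, Highland 15.
No canton's allocation decreased.

none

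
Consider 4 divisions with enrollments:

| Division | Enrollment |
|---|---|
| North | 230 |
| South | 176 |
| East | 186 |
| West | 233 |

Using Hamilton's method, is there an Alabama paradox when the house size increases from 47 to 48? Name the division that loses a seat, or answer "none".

none

At 47 seats: North 13, South 10, East 11, West 13.
At 48 seats: North 13, South 10, East 11, West 14.
No division's allocation decreased.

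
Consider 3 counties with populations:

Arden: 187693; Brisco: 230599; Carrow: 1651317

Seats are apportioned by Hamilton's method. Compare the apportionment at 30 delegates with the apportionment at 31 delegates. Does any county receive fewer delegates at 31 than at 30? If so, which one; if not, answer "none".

At 30 seats: Arden 3, Brisco 3, Carrow 24.
At 31 seats: Arden 3, Brisco 3, Carrow 25.
No county's allocation decreased.

none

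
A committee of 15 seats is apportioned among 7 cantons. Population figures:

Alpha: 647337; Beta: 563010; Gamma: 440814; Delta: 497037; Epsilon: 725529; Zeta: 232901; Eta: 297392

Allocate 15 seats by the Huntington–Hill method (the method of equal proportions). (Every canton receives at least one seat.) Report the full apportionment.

With divisor 220068: modified quotas Alpha 2.942, Beta 2.558, Gamma 2.003, Delta 2.259, Epsilon 3.297, Zeta 1.058, Eta 1.351.
Geometric-mean thresholds: Alpha √(2·3)=2.449, Beta √(2·3)=2.449, Gamma √(2·3)=2.449, Delta √(2·3)=2.449, Epsilon √(3·4)=3.464, Zeta √(1·2)=1.414, Eta √(1·2)=1.414.
Each quota rounded against its threshold gives Alpha 3, Beta 3, Gamma 2, Delta 2, Epsilon 3, Zeta 1, Eta 1 (total 15).

Alpha=3; Beta=3; Gamma=2; Delta=2; Epsilon=3; Zeta=1; Eta=1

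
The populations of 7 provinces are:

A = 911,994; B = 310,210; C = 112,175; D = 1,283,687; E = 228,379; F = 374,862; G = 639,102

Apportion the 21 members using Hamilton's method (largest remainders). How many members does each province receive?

A=5, B=2, C=1, D=7, E=1, F=2, G=3

Standard divisor: 3860409 ÷ 21 = 183829.
Standard quotas: A 4.9611, B 1.6875, C 0.6102, D 6.9830, E 1.2423, F 2.0392, G 3.4766.
Lower quotas: A 4, B 1, C 0, D 6, E 1, F 2, G 3 (sum 17, leaving 4 seats).
Remainders in descending order: D 0.9830, A 0.9611, B 0.6875, C 0.6102, G 0.4766, E 0.2423, F 0.0392.
Largest remainders: D, A, B, C receive the extra seats.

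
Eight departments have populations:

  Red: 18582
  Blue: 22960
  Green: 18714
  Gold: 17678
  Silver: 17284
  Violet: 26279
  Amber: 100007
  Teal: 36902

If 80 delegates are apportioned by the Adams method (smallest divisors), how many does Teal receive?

11

Standard divisor 258406/80 ≈ 3230.075; standard quotas: Red 5.753, Blue 7.108, Green 5.794, Gold 5.473, Silver 5.351, Violet 8.136, Amber 30.961, Teal 11.425.
Rounding up gives 6, 8, 6, 6, 6, 9, 31, 12 = 84 seats, so the divisor must be adjusted.
With modified divisor 3400: modified quotas Red 5.465, Blue 6.753, Green 5.504, Gold 5.199, Silver 5.084, Violet 7.729, Amber 29.414, Teal 10.854.
Rounding up: Red 6, Blue 7, Green 6, Gold 6, Silver 6, Violet 8, Amber 30, Teal 11 (total 80).
Teal receives 11.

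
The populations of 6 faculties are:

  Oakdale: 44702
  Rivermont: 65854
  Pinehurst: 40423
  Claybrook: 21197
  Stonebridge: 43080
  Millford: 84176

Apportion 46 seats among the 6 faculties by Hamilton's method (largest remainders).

Standard divisor: 299432 ÷ 46 ≈ 6509.391.
Standard quotas: Oakdale 6.8673, Rivermont 10.1168, Pinehurst 6.2100, Claybrook 3.2564, Stonebridge 6.6181, Millford 12.9315.
Lower quotas: Oakdale 6, Rivermont 10, Pinehurst 6, Claybrook 3, Stonebridge 6, Millford 12 (sum 43, leaving 3 seats).
Remainders in descending order: Millford 0.9315, Oakdale 0.8673, Stonebridge 0.6181, Claybrook 0.2564, Pinehurst 0.2100, Rivermont 0.1168.
Largest remainders: Millford, Oakdale, Stonebridge receive the extra seats.

Oakdale 7, Rivermont 10, Pinehurst 6, Claybrook 3, Stonebridge 7, Millford 13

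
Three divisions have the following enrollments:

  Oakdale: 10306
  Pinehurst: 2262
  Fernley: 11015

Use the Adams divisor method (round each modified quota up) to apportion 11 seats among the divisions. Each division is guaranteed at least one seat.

Standard divisor 23583/11 ≈ 2143.909; standard quotas: Oakdale 4.807, Pinehurst 1.055, Fernley 5.138.
Rounding up gives 5, 2, 6 = 13 seats, so the divisor must be adjusted.
With modified divisor 2400: modified quotas Oakdale 4.294, Pinehurst 0.943, Fernley 4.590.
Rounding up: Oakdale 5, Pinehurst 1, Fernley 5 (total 11).

Oakdale 5, Pinehurst 1, Fernley 5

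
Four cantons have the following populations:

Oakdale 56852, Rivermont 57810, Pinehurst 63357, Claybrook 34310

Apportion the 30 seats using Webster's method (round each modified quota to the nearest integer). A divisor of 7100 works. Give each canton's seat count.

With modified divisor 7100: modified quotas Oakdale 8.007, Rivermont 8.142, Pinehurst 8.924, Claybrook 4.832.
Rounding to the nearest integer: Oakdale 8, Rivermont 8, Pinehurst 9, Claybrook 5 (total 30).

Oakdale: 8, Rivermont: 8, Pinehurst: 9, Claybrook: 5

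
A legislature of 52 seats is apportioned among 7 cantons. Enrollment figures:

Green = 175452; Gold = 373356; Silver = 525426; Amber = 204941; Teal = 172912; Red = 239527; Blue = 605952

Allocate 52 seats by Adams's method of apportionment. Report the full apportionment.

Green 4; Gold 8; Silver 12; Amber 5; Teal 4; Red 6; Blue 13

Standard divisor 2297566/52 ≈ 44183.962; standard quotas: Green 3.971, Gold 8.450, Silver 11.892, Amber 4.638, Teal 3.913, Red 5.421, Blue 13.714.
Rounding up gives 4, 9, 12, 5, 4, 6, 14 = 54 seats, so the divisor must be adjusted.
With modified divisor 47200: modified quotas Green 3.717, Gold 7.910, Silver 11.132, Amber 4.342, Teal 3.663, Red 5.075, Blue 12.838.
Rounding up: Green 4, Gold 8, Silver 12, Amber 5, Teal 4, Red 6, Blue 13 (total 52).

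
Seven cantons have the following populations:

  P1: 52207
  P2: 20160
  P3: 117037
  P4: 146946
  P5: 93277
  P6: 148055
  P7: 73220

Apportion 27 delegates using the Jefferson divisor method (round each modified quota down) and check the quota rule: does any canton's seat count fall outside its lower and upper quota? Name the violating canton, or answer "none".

Standard quotas: P1 2.166, P2 0.836, P3 4.855, P4 6.095, P5 3.869, P6 6.141, P7 3.037.
Jefferson allocation: P1 2, P2 0, P3 5, P4 6, P5 4, P6 7, P7 3.
Every allocation lies between the lower and upper quota.

none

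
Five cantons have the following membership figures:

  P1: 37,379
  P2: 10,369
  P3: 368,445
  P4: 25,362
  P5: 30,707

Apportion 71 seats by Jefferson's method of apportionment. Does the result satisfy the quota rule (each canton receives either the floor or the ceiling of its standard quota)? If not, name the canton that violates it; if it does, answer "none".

P3

Standard quotas: P1 5.620, P2 1.559, P3 55.392, P4 3.813, P5 4.616.
Jefferson allocation: P1 5, P2 1, P3 58, P4 3, P5 4.
P3 has quota 55.392 (lower 55, upper 56) but receives 58 — outside the quota interval.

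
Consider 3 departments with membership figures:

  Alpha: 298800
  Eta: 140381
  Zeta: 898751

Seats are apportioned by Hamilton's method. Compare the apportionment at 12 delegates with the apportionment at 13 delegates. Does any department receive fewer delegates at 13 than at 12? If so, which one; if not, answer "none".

none

At 12 seats: Alpha 3, Eta 1, Zeta 8.
At 13 seats: Alpha 3, Eta 1, Zeta 9.
No department's allocation decreased.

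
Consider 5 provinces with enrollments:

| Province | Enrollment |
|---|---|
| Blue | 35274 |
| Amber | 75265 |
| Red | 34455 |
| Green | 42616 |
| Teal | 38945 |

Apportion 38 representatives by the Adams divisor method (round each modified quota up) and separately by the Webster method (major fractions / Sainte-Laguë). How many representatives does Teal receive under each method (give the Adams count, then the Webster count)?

7 and 6

Adams: Blue 6, Amber 12, Red 6, Green 7, Teal 7.
Webster: Blue 6, Amber 13, Red 6, Green 7, Teal 6.
Teal gets 7 under Adams and 6 under Webster.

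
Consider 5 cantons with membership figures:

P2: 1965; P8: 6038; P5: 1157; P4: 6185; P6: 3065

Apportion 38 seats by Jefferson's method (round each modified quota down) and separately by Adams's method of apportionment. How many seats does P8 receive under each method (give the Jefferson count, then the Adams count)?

13 and 12

Jefferson: P2 4, P8 13, P5 2, P4 13, P6 6.
Adams: P2 4, P8 12, P5 3, P4 13, P6 6.
P8 gets 13 under Jefferson and 12 under Adams.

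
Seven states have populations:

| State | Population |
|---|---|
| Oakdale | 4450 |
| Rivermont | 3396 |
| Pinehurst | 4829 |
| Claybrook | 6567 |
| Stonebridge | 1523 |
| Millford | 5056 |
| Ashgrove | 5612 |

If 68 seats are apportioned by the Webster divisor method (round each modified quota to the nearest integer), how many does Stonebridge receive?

3

Standard divisor 31433/68 ≈ 462.25; standard quotas: Oakdale 9.627, Rivermont 7.347, Pinehurst 10.447, Claybrook 14.207, Stonebridge 3.295, Millford 10.938, Ashgrove 12.141.
Rounding to the nearest integer gives 10, 7, 10, 14, 3, 11, 12 = 67 seats, so the divisor must be adjusted.
With modified divisor 456: modified quotas Oakdale 9.759, Rivermont 7.447, Pinehurst 10.590, Claybrook 14.401, Stonebridge 3.340, Millford 11.088, Ashgrove 12.307.
Rounding to the nearest integer: Oakdale 10, Rivermont 7, Pinehurst 11, Claybrook 14, Stonebridge 3, Millford 11, Ashgrove 12 (total 68).
Stonebridge receives 3.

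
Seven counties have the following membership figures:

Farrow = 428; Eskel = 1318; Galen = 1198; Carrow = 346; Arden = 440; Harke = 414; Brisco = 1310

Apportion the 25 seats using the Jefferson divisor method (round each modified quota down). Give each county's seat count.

Standard divisor 5454/25 ≈ 218.16; standard quotas: Farrow 1.962, Eskel 6.041, Galen 5.491, Carrow 1.586, Arden 2.017, Harke 1.898, Brisco 6.005.
Rounding down gives 1, 6, 5, 1, 2, 1, 6 = 22 seats, so the divisor must be adjusted.
With modified divisor 190: modified quotas Farrow 2.253, Eskel 6.937, Galen 6.305, Carrow 1.821, Arden 2.316, Harke 2.179, Brisco 6.895.
Rounding down: Farrow 2, Eskel 6, Galen 6, Carrow 1, Arden 2, Harke 2, Brisco 6 (total 25).

Farrow 2, Eskel 6, Galen 6, Carrow 1, Arden 2, Harke 2, Brisco 6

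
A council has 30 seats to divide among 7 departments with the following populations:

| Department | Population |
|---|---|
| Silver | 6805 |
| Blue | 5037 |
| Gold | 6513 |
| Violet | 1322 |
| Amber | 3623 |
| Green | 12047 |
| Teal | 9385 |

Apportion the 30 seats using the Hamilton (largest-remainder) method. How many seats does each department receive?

Total 44732; standard divisor 44732/30 ≈ 1491.067.
Standard quotas: Silver 4.5638, Blue 3.3781, Gold 4.3680, Violet 0.8866, Amber 2.4298, Green 8.0795, Teal 6.2942.
Lower quotas: Silver 4, Blue 3, Gold 4, Violet 0, Amber 2, Green 8, Teal 6 (sum 27, leaving 3 seats).
Remainders in descending order: Violet 0.8866, Silver 0.5638, Amber 0.4298, Blue 0.3781, Gold 0.3680, Teal 0.2942, Green 0.0795.
Largest remainders: Violet, Silver, Amber receive the extra seats.

Silver 5, Blue 3, Gold 4, Violet 1, Amber 3, Green 8, Teal 6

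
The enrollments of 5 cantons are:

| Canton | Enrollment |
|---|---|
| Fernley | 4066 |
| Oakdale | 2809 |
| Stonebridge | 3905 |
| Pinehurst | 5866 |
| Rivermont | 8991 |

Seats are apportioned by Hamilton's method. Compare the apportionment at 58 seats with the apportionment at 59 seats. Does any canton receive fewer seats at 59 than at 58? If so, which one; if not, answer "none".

Oakdale

At 58 seats: Fernley 9, Oakdale 7, Stonebridge 9, Pinehurst 13, Rivermont 20.
At 59 seats: Fernley 9, Oakdale 6, Stonebridge 9, Pinehurst 14, Rivermont 21.
Oakdale drops from 7 to 6.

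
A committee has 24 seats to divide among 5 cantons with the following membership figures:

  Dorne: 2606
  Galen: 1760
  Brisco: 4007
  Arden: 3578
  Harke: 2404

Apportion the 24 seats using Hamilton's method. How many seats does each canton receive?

Dorne=4; Galen=3; Brisco=7; Arden=6; Harke=4

Total 14355; standard divisor 14355/24 ≈ 598.125.
Standard quotas: Dorne 4.357, Galen 2.943, Brisco 6.699, Arden 5.982, Harke 4.019.
Lower quotas: Dorne 4, Galen 2, Brisco 6, Arden 5, Harke 4 (sum 21, leaving 3 seats).
Remainders in descending order: Arden 0.982, Galen 0.943, Brisco 0.699, Dorne 0.357, Harke 0.019.
Largest remainders: Arden, Galen, Brisco receive the extra seats.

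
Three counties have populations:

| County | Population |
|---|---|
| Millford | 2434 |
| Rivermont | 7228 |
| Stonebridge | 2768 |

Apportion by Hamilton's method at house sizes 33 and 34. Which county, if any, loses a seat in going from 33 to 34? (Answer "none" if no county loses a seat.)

At 33 seats: Millford 7, Rivermont 19, Stonebridge 7.
At 34 seats: Millford 7, Rivermont 20, Stonebridge 7.
No county's allocation decreased.

none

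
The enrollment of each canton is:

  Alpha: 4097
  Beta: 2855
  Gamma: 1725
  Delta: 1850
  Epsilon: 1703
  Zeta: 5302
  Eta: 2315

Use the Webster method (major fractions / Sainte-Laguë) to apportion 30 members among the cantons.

Alpha: 6, Beta: 4, Gamma: 3, Delta: 3, Epsilon: 3, Zeta: 8, Eta: 3

Standard divisor 19847/30 ≈ 661.567; standard quotas: Alpha 6.193, Beta 4.316, Gamma 2.607, Delta 2.796, Epsilon 2.574, Zeta 8.014, Eta 3.499.
Rounding to the nearest integer gives Alpha 6, Beta 4, Gamma 3, Delta 3, Epsilon 3, Zeta 8, Eta 3 — total 30, matching the house size, so no adjustment is needed.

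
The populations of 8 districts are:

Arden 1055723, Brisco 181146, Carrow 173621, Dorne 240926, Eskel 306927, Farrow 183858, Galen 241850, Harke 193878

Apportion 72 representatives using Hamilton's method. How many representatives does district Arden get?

The standard divisor is 2577929/72 ≈ 35804.569.
Standard quotas: Arden 29.4857, Brisco 5.0593, Carrow 4.8491, Dorne 6.7289, Eskel 8.5723, Farrow 5.1350, Galen 6.7547, Harke 5.4149.
Lower quotas: Arden 29, Brisco 5, Carrow 4, Dorne 6, Eskel 8, Farrow 5, Galen 6, Harke 5 (sum 68, leaving 4 seats).
Remainders in descending order: Carrow 0.8491, Galen 0.7547, Dorne 0.7289, Eskel 0.5723, Arden 0.4857, Harke 0.4149, Farrow 0.1350, Brisco 0.0593.
The surplus seats go to Carrow, Galen, Dorne, Eskel.
Arden receives 29.

29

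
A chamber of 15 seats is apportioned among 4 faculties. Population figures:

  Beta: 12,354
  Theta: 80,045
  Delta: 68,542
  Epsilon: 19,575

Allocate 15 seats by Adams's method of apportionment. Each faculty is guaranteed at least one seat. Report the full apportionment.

Standard divisor 180516/15 ≈ 12034.4; standard quotas: Beta 1.027, Theta 6.651, Delta 5.696, Epsilon 1.627.
Rounding up gives 2, 7, 6, 2 = 17 seats, so the divisor must be adjusted.
With modified divisor 13500: modified quotas Beta 0.915, Theta 5.929, Delta 5.077, Epsilon 1.450.
Rounding up: Beta 1, Theta 6, Delta 6, Epsilon 2 (total 15).

Beta=1, Theta=6, Delta=6, Epsilon=2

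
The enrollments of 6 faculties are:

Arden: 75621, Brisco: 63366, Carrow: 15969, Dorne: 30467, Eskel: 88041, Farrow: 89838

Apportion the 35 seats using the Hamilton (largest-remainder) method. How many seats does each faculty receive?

Total 363302; standard divisor 363302/35 ≈ 10380.057.
Standard quotas: Arden 7.2852, Brisco 6.1046, Carrow 1.5384, Dorne 2.9351, Eskel 8.4817, Farrow 8.6549.
Lower quotas: Arden 7, Brisco 6, Carrow 1, Dorne 2, Eskel 8, Farrow 8 (sum 32, leaving 3 seats).
Remainders in descending order: Dorne 0.9351, Farrow 0.6549, Carrow 0.5384, Eskel 0.4817, Arden 0.2852, Brisco 0.1046.
Largest remainders: Dorne, Farrow, Carrow receive the extra seats.

Arden: 7, Brisco: 6, Carrow: 2, Dorne: 3, Eskel: 8, Farrow: 9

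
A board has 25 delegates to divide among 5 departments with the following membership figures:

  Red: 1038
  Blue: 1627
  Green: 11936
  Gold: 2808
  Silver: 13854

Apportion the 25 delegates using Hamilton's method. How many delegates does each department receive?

Red=1; Blue=1; Green=10; Gold=2; Silver=11

The standard divisor is 31263/25 ≈ 1250.52.
Standard quotas: Red 0.8301, Blue 1.3011, Green 9.5448, Gold 2.2455, Silver 11.0786.
Lower quotas: Red 0, Blue 1, Green 9, Gold 2, Silver 11 (sum 23, leaving 2 seats).
Remainders in descending order: Red 0.8301, Green 0.5448, Blue 0.3011, Gold 0.2455, Silver 0.0786.
The surplus seats go to Red, Green.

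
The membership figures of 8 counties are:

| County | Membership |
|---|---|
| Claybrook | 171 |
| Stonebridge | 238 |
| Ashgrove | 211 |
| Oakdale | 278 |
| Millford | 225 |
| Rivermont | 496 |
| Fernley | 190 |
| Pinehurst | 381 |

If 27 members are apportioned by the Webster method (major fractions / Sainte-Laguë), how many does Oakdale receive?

3

Standard divisor 2190/27 ≈ 81.111; standard quotas: Claybrook 2.108, Stonebridge 2.934, Ashgrove 2.601, Oakdale 3.427, Millford 2.774, Rivermont 6.115, Fernley 2.342, Pinehurst 4.697.
Rounding to the nearest integer gives Claybrook 2, Stonebridge 3, Ashgrove 3, Oakdale 3, Millford 3, Rivermont 6, Fernley 2, Pinehurst 5 — total 27, matching the house size, so no adjustment is needed.
Oakdale receives 3.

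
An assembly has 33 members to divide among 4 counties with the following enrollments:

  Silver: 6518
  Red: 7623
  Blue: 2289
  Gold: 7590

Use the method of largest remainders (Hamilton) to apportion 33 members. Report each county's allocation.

Silver 9; Red 11; Blue 3; Gold 10

The standard divisor is 24020/33 ≈ 727.879.
Standard quotas: Silver 8.9548, Red 10.4729, Blue 3.1448, Gold 10.4276.
Lower quotas: Silver 8, Red 10, Blue 3, Gold 10 (sum 31, leaving 2 seats).
Remainders in descending order: Silver 0.9548, Red 0.4729, Gold 0.4276, Blue 0.1448.
The surplus seats go to Silver, Red.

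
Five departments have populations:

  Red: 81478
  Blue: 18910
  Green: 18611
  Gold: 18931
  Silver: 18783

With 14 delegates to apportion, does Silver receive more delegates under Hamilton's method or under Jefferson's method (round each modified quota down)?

Hamilton: Red 7, Blue 2, Green 1, Gold 2, Silver 2.
Jefferson: Red 8, Blue 2, Green 1, Gold 2, Silver 1.
Silver gets 2 under Hamilton and 1 under Jefferson.

Hamilton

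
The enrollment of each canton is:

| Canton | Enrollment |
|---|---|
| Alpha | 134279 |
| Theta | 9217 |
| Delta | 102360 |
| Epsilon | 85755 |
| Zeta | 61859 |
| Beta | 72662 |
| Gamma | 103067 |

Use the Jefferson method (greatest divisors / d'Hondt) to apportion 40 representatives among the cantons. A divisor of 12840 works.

Alpha=10, Theta=0, Delta=7, Epsilon=6, Zeta=4, Beta=5, Gamma=8

With modified divisor 12840: modified quotas Alpha 10.458, Theta 0.718, Delta 7.972, Epsilon 6.679, Zeta 4.818, Beta 5.659, Gamma 8.027.
Rounding down: Alpha 10, Theta 0, Delta 7, Epsilon 6, Zeta 4, Beta 5, Gamma 8 (total 40).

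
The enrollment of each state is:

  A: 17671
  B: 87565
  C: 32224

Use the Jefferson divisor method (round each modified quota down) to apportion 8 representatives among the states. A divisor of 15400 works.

A: 1, B: 5, C: 2

With modified divisor 15400: modified quotas A 1.147, B 5.686, C 2.092.
Rounding down: A 1, B 5, C 2 (total 8).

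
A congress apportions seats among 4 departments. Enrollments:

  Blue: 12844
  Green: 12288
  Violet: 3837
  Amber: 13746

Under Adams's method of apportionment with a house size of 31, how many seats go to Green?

9

Standard divisor 42715/31 ≈ 1377.903; standard quotas: Blue 9.321, Green 8.918, Violet 2.785, Amber 9.976.
Rounding up gives 10, 9, 3, 10 = 32 seats, so the divisor must be adjusted.
With modified divisor 1500: modified quotas Blue 8.563, Green 8.192, Violet 2.558, Amber 9.164.
Rounding up: Blue 9, Green 9, Violet 3, Amber 10 (total 31).
Green receives 9.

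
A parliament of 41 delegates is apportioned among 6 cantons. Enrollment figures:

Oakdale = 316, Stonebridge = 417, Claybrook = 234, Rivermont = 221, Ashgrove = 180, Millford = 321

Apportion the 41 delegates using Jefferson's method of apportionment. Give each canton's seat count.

Oakdale 8, Stonebridge 10, Claybrook 6, Rivermont 5, Ashgrove 4, Millford 8

Standard divisor 1689/41 ≈ 41.195; standard quotas: Oakdale 7.671, Stonebridge 10.123, Claybrook 5.680, Rivermont 5.365, Ashgrove 4.369, Millford 7.792.
Rounding down gives 7, 10, 5, 5, 4, 7 = 38 seats, so the divisor must be adjusted.
With modified divisor 38: modified quotas Oakdale 8.316, Stonebridge 10.974, Claybrook 6.158, Rivermont 5.816, Ashgrove 4.737, Millford 8.447.
Rounding down: Oakdale 8, Stonebridge 10, Claybrook 6, Rivermont 5, Ashgrove 4, Millford 8 (total 41).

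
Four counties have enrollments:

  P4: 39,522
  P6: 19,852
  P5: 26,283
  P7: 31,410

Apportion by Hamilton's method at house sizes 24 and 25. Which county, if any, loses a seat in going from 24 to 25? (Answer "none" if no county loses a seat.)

At 24 seats: P4 8, P6 4, P5 5, P7 7.
At 25 seats: P4 8, P6 4, P5 6, P7 7.
No county's allocation decreased.

none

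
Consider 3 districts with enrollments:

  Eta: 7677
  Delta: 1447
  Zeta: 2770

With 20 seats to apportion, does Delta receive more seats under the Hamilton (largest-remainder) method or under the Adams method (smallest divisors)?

Adams

Hamilton: Eta 13, Delta 2, Zeta 5.
Adams: Eta 12, Delta 3, Zeta 5.
Delta gets 2 under Hamilton and 3 under Adams.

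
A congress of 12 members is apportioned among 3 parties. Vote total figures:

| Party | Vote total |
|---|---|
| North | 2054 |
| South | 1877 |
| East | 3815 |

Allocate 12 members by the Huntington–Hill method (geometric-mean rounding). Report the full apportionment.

With divisor 645: modified quotas North 3.184, South 2.910, East 5.915.
Geometric-mean thresholds: North √(3·4)=3.464, South √(2·3)=2.449, East √(5·6)=5.477.
Each quota rounded against its threshold gives North 3, South 3, East 6 (total 12).

North 3, South 3, East 6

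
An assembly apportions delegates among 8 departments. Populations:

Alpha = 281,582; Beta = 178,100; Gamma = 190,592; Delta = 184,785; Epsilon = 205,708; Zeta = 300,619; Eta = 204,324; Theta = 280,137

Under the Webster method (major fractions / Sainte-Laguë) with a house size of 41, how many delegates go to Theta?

Standard divisor 1825847/41 ≈ 44532.854; standard quotas: Alpha 6.323, Beta 3.999, Gamma 4.280, Delta 4.149, Epsilon 4.619, Zeta 6.750, Eta 4.588, Theta 6.291.
Rounding to the nearest integer gives Alpha 6, Beta 4, Gamma 4, Delta 4, Epsilon 5, Zeta 7, Eta 5, Theta 6 — total 41, matching the house size, so no adjustment is needed.
Theta receives 6.

6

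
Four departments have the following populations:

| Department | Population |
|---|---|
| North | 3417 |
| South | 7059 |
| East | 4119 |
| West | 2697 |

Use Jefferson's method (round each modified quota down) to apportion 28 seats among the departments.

North 5; South 12; East 7; West 4

Standard divisor 17292/28 ≈ 617.571; standard quotas: North 5.533, South 11.430, East 6.670, West 4.367.
Rounding down gives 5, 11, 6, 4 = 26 seats, so the divisor must be adjusted.
With modified divisor 580: modified quotas North 5.891, South 12.171, East 7.102, West 4.650.
Rounding down: North 5, South 12, East 7, West 4 (total 28).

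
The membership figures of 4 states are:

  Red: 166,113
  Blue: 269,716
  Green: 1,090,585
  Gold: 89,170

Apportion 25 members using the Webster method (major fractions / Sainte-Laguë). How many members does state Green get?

17

Standard divisor 1615584/25 ≈ 64623.36; standard quotas: Red 2.570, Blue 4.174, Green 16.876, Gold 1.380.
Rounding to the nearest integer gives Red 3, Blue 4, Green 17, Gold 1 — total 25, matching the house size, so no adjustment is needed.
Green receives 17.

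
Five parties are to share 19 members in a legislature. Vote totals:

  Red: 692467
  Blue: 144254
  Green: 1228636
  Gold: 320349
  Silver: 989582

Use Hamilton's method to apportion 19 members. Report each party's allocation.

Red: 4, Blue: 1, Green: 7, Gold: 2, Silver: 5

The standard divisor is 3375288/19 ≈ 177646.737.
Standard quotas: Red 3.8980, Blue 0.8120, Green 6.9162, Gold 1.8033, Silver 5.5705.
Lower quotas: Red 3, Blue 0, Green 6, Gold 1, Silver 5 (sum 15, leaving 4 seats).
Remainders in descending order: Green 0.9162, Red 0.8980, Blue 0.8120, Gold 0.8033, Silver 0.5705.
Largest remainders: Green, Red, Blue, Gold receive the extra seats.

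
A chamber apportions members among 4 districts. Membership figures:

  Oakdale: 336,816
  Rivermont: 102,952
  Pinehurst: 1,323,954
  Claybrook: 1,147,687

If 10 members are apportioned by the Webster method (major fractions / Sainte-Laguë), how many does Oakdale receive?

Standard divisor 2911409/10 ≈ 291140.9; standard quotas: Oakdale 1.157, Rivermont 0.354, Pinehurst 4.547, Claybrook 3.942.
Rounding to the nearest integer gives Oakdale 1, Rivermont 0, Pinehurst 5, Claybrook 4 — total 10, matching the house size, so no adjustment is needed.
Oakdale receives 1.

1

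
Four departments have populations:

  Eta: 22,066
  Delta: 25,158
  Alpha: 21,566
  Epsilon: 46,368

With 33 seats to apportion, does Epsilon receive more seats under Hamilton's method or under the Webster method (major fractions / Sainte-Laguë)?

Hamilton: Eta 7, Delta 7, Alpha 6, Epsilon 13.
Webster: Eta 6, Delta 7, Alpha 6, Epsilon 14.
Epsilon gets 13 under Hamilton and 14 under Webster.

Webster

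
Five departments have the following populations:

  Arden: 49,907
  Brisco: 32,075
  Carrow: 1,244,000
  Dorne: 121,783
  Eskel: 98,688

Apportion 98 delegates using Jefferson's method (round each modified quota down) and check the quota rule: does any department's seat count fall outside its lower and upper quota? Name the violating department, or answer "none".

Standard quotas: Arden 3.163, Brisco 2.033, Carrow 78.833, Dorne 7.717, Eskel 6.254.
Jefferson allocation: Arden 3, Brisco 2, Carrow 80, Dorne 7, Eskel 6.
Carrow has quota 78.833 (lower 78, upper 79) but receives 80 — outside the quota interval.

Carrow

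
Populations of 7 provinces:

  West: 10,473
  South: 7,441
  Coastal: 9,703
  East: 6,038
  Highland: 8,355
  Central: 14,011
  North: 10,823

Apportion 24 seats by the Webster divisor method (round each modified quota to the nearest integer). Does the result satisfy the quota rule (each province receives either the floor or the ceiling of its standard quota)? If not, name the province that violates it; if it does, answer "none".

none

Standard quotas: West 3.760, South 2.672, Coastal 3.484, East 2.168, Highland 3.000, Central 5.031, North 3.886.
Webster allocation: West 4, South 3, Coastal 3, East 2, Highland 3, Central 5, North 4.
Every allocation lies between the lower and upper quota.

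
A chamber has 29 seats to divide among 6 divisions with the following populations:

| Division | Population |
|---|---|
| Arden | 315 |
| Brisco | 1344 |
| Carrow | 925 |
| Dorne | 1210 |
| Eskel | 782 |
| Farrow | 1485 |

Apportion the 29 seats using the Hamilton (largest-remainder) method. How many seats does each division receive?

Arden=2, Brisco=6, Carrow=4, Dorne=6, Eskel=4, Farrow=7

Standard divisor: 6061 ÷ 29 = 209.
Standard quotas: Arden 1.507, Brisco 6.431, Carrow 4.426, Dorne 5.789, Eskel 3.742, Farrow 7.105.
Lower quotas: Arden 1, Brisco 6, Carrow 4, Dorne 5, Eskel 3, Farrow 7 (sum 26, leaving 3 seats).
Remainders in descending order: Dorne 0.789, Eskel 0.742, Arden 0.507, Brisco 0.431, Carrow 0.426, Farrow 0.105.
Largest remainders: Dorne, Eskel, Arden receive the extra seats.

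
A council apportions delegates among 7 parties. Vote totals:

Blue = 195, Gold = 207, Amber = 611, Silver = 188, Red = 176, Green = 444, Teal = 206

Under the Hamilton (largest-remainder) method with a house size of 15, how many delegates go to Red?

1

Total 2027; standard divisor 2027/15 ≈ 135.133.
Standard quotas: Blue 1.443, Gold 1.532, Amber 4.521, Silver 1.391, Red 1.302, Green 3.286, Teal 1.524.
Lower quotas: Blue 1, Gold 1, Amber 4, Silver 1, Red 1, Green 3, Teal 1 (sum 12, leaving 3 seats).
Remainders in descending order: Gold 0.532, Teal 0.524, Amber 0.521, Blue 0.443, Silver 0.391, Red 0.302, Green 0.286.
The surplus seats go to Gold, Teal, Amber.
Red receives 1.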